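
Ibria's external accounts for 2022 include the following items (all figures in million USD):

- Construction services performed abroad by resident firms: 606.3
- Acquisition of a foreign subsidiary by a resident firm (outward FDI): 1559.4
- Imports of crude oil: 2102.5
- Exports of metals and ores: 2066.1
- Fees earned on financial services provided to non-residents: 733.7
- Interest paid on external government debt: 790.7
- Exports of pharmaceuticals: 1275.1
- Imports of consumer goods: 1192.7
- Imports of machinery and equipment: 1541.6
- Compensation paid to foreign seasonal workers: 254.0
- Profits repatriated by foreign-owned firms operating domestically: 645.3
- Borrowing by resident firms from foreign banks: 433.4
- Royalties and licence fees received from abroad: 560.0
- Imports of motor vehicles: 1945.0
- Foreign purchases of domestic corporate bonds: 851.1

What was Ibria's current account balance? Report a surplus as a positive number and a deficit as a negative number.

-3230.6

Goods: 2066.1 - 1945.0 - 2102.5 + 1275.1 - 1192.7 - 1541.6 = -3440.6
Services: 560.0 + 733.7 + 606.3 = 1900.0
Primary income: -790.7 - 254.0 - 645.3 = -1690.0
Current account = (-3440.6) + 1900.0 + (-1690.0) = -3230.6
(Excluded from the current account — financial account: acquisition of a foreign subsidiary by a resident firm (outward FDI) 1559.4, borrowing by resident firms from foreign banks 433.4, foreign purchases of domestic corporate bonds 851.1.)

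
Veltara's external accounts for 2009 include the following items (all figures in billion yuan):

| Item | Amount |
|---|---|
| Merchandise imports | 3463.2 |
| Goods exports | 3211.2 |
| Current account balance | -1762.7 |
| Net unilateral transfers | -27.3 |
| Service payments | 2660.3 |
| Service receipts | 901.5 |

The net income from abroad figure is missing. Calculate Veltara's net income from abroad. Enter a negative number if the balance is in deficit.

Current account = goods balance + services balance + net primary income + net secondary income
Sum of the known components = -2038.1
Net income from abroad = CA - (known components) = -1762.7 - (-2038.1) = 275.4

275.4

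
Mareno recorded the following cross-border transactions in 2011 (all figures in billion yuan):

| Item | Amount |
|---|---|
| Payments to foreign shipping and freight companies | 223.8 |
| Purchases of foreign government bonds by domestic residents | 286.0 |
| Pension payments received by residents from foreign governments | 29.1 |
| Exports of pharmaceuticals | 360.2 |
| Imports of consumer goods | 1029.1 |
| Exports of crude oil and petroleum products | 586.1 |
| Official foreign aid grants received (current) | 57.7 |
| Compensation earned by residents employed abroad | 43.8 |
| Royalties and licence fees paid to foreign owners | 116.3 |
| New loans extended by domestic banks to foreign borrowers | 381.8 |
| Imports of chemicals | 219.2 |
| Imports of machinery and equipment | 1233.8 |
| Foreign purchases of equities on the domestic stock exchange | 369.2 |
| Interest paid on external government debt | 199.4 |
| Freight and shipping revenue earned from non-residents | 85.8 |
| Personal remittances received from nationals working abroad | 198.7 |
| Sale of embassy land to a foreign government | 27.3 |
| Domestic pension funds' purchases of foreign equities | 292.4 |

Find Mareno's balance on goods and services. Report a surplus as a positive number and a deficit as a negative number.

-1790.1

Goods: -1029.1 - 219.2 + 586.1 - 1233.8 + 360.2 = -1535.8
Services: 85.8 - 223.8 - 116.3 = -254.3
Trade balance = -1535.8 + (-254.3) = -1790.1
(Excluded from the trade balance — financial account: purchases of foreign government bonds by domestic residents 286.0, new loans extended by domestic banks to foreign borrowers 381.8, foreign purchases of equities on the domestic stock exchange 369.2, domestic pension funds' purchases of foreign equities 292.4; secondary income: pension payments received by residents from foreign governments 29.1, official foreign aid grants received (current) 57.7, personal remittances received from nationals working abroad 198.7; primary income: compensation earned by residents employed abroad 43.8, interest paid on external government debt 199.4; capital account: sale of embassy land to a foreign government 27.3.)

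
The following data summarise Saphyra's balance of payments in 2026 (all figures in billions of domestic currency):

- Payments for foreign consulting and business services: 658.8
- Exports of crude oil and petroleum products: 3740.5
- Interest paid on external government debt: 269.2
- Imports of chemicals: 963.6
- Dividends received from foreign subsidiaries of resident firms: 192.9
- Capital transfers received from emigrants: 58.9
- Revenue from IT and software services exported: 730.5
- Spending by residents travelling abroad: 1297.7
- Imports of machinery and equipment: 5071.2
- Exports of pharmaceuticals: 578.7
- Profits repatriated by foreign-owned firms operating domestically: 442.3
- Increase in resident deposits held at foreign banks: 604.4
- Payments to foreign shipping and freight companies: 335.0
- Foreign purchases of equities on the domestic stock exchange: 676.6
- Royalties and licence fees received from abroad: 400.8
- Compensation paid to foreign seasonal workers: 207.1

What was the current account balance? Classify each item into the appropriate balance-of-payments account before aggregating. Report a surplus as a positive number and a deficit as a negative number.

-3601.5

Goods: -963.6 + 578.7 + 3740.5 - 5071.2 = -1715.6
Services: -658.8 - 1297.7 + 400.8 - 335.0 + 730.5 = -1160.2
Primary income: -207.1 + 192.9 - 269.2 - 442.3 = -725.7
Current account = (-1715.6) + (-1160.2) + (-725.7) = -3601.5
(Excluded from the current account — capital account: capital transfers received from emigrants 58.9; financial account: increase in resident deposits held at foreign banks 604.4, foreign purchases of equities on the domestic stock exchange 676.6.)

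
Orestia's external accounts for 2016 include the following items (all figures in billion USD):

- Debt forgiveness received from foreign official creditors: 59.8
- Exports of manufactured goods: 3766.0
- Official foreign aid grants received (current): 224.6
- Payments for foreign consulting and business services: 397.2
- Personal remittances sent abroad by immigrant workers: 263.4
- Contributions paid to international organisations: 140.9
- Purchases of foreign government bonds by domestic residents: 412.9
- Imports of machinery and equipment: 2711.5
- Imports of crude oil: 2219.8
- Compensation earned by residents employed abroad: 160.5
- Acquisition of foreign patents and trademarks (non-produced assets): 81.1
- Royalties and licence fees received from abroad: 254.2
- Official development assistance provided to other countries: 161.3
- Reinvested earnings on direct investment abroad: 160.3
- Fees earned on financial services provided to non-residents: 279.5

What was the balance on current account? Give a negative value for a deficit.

-1049.0

Goods: 3766.0 - 2219.8 - 2711.5 = -1165.3
Services: 254.2 + 279.5 - 397.2 = 136.5
Primary income: 160.3 + 160.5 = 320.8
Secondary income: -263.4 + 224.6 - 161.3 - 140.9 = -341.0
Current account = (-1165.3) + 136.5 + 320.8 + (-341.0) = -1049.0
(Excluded from the current account — capital account: debt forgiveness received from foreign official creditors 59.8, acquisition of foreign patents and trademarks (non-produced assets) 81.1; financial account: purchases of foreign government bonds by domestic residents 412.9.)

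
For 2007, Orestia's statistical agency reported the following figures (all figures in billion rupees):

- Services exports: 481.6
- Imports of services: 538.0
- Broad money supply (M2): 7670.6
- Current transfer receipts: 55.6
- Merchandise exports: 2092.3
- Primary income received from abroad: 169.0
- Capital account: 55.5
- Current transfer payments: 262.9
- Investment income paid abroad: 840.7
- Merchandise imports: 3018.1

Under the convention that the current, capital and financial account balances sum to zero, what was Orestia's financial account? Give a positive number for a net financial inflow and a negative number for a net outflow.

1805.7

Goods balance = 2092.3 - 3018.1 = -925.8
Services balance = 481.6 - 538.0 = -56.4
Trade balance (goods + services) = -925.8 + (-56.4) = -982.2
Net primary income = 169.0 - 840.7 = -671.7
Net secondary income = 55.6 - 262.9 = -207.3
Current account = -982.2 + (-671.7) + (-207.3) = -1861.2
Financial account = -(-1861.2 + 55.5) = 1805.7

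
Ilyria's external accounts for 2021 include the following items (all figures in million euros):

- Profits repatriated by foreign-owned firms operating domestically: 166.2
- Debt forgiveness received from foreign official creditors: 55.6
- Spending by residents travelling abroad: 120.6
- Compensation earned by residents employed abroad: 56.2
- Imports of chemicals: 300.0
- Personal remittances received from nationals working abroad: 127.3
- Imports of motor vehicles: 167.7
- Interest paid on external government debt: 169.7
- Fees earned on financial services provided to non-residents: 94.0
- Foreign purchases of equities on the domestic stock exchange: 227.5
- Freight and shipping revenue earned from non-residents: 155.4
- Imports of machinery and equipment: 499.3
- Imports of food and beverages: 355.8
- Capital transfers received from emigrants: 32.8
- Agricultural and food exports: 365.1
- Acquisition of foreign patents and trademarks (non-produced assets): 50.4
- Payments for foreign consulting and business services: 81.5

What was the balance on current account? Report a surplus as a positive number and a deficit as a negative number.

Goods: 365.1 - 167.7 - 499.3 - 300.0 - 355.8 = -957.7
Services: -81.5 - 120.6 + 94.0 + 155.4 = 47.3
Primary income: -169.7 - 166.2 + 56.2 = -279.7
Secondary income: 127.3
Current account = (-957.7) + 47.3 + (-279.7) + 127.3 = -1062.8
(Excluded from the current account — capital account: debt forgiveness received from foreign official creditors 55.6, capital transfers received from emigrants 32.8, acquisition of foreign patents and trademarks (non-produced assets) 50.4; financial account: foreign purchases of equities on the domestic stock exchange 227.5.)

-1062.8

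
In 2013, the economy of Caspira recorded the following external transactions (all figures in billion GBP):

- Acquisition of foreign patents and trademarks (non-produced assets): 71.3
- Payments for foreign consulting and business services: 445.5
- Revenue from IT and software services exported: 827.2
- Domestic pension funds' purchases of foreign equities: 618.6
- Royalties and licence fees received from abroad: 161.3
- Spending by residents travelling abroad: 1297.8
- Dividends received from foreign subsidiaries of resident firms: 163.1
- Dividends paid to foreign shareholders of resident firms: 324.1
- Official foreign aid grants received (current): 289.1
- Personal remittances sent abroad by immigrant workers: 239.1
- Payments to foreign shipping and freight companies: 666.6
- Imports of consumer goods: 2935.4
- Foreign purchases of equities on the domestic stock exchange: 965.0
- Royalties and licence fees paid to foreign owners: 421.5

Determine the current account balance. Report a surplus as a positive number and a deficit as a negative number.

Goods: -2935.4
Services: -666.6 + 827.2 - 421.5 - 445.5 + 161.3 - 1297.8 = -1842.9
Primary income: 163.1 - 324.1 = -161.0
Secondary income: -239.1 + 289.1 = 50.0
Current account = (-2935.4) + (-1842.9) + (-161.0) + 50.0 = -4889.3
(Excluded from the current account — capital account: acquisition of foreign patents and trademarks (non-produced assets) 71.3; financial account: domestic pension funds' purchases of foreign equities 618.6, foreign purchases of equities on the domestic stock exchange 965.0.)

-4889.3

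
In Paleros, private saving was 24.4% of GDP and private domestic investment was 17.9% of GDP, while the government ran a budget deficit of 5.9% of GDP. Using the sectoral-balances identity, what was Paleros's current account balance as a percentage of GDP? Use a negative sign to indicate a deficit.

0.6

By the sectoral-balances identity, CA = (S_private - I) + (T - G).
Private balance = 24.4 - 17.9 = 6.5
Government balance (T - G) = -5.9
CA = 6.5 + (-5.9) = 0.6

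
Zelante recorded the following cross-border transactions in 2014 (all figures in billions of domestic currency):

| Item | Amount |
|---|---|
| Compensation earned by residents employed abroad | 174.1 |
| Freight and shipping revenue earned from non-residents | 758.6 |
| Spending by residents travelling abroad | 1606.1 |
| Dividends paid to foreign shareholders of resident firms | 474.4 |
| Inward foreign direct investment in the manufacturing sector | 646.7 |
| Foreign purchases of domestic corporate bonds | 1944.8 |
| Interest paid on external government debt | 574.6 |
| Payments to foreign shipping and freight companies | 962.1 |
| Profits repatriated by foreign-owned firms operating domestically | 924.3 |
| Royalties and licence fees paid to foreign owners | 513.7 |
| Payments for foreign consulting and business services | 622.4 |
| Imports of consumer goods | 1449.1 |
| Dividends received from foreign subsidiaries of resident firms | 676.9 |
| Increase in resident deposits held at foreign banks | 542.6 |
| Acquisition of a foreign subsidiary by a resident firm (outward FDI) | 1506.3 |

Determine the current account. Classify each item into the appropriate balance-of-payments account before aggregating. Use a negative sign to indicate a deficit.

-5517.1

Goods: -1449.1
Services: -962.1 + 758.6 - 622.4 - 1606.1 - 513.7 = -2945.7
Primary income: -474.4 + 174.1 + 676.9 - 574.6 - 924.3 = -1122.3
Current account = (-1449.1) + (-2945.7) + (-1122.3) = -5517.1
(Excluded from the current account — financial account: inward foreign direct investment in the manufacturing sector 646.7, foreign purchases of domestic corporate bonds 1944.8, increase in resident deposits held at foreign banks 542.6, acquisition of a foreign subsidiary by a resident firm (outward FDI) 1506.3.)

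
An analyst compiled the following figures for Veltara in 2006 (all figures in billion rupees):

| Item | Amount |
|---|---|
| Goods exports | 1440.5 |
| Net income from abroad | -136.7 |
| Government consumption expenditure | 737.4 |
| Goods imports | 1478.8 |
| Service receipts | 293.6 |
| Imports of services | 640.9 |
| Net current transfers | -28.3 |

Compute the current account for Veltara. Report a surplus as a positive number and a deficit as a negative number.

Goods balance = 1440.5 - 1478.8 = -38.3
Services balance = 293.6 - 640.9 = -347.3
Trade balance (goods + services) = -38.3 + (-347.3) = -385.6
Net primary income = -136.7
Net secondary income = -28.3
Current account = -385.6 + (-136.7) + (-28.3) = -550.6

-550.6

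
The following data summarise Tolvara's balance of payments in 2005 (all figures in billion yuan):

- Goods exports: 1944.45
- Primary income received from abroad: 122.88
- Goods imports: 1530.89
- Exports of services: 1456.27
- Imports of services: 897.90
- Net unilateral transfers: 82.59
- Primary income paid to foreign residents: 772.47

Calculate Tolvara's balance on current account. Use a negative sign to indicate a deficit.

Goods balance = 1944.45 - 1530.89 = 413.56
Services balance = 1456.27 - 897.90 = 558.37
Trade balance (goods + services) = 413.56 + 558.37 = 971.93
Net primary income = 122.88 - 772.47 = -649.59
Net secondary income = 82.59
Current account = 971.93 + (-649.59) + 82.59 = 404.93

404.93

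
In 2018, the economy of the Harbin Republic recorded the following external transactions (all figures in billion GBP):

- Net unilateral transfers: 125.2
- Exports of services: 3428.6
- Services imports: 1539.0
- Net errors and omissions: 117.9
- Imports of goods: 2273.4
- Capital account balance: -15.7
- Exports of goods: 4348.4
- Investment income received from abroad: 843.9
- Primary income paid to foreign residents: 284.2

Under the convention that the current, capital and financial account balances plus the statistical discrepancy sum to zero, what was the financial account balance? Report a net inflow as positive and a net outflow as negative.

-4751.7

Goods balance = 4348.4 - 2273.4 = 2075.0
Services balance = 3428.6 - 1539.0 = 1889.6
Trade balance (goods + services) = 2075.0 + 1889.6 = 3964.6
Net primary income = 843.9 - 284.2 = 559.7
Net secondary income = 125.2
Current account = 3964.6 + 559.7 + 125.2 = 4649.5
Financial account = -(4649.5 + (-15.7) + 117.9) = -4751.7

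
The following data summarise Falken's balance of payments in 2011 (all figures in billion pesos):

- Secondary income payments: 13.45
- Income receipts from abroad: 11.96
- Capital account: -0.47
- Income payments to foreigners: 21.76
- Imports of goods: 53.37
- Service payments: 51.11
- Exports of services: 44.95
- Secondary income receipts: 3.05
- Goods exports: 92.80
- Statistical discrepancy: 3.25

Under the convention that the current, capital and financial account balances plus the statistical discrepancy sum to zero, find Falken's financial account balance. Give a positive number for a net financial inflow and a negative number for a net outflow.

Goods balance = 92.80 - 53.37 = 39.43
Services balance = 44.95 - 51.11 = -6.16
Trade balance (goods + services) = 39.43 + (-6.16) = 33.27
Net primary income = 11.96 - 21.76 = -9.80
Net secondary income = 3.05 - 13.45 = -10.40
Current account = 33.27 + (-9.80) + (-10.40) = 13.07
Financial account = -(13.07 + (-0.47) + 3.25) = -15.85

-15.85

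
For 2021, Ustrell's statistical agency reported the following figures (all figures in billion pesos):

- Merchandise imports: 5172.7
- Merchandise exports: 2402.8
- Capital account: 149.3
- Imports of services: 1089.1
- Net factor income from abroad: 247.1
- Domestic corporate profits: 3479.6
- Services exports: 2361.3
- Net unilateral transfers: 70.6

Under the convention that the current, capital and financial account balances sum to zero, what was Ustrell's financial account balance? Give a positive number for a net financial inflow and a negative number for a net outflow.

Goods balance = 2402.8 - 5172.7 = -2769.9
Services balance = 2361.3 - 1089.1 = 1272.2
Trade balance (goods + services) = -2769.9 + 1272.2 = -1497.7
Net primary income = 247.1
Net secondary income = 70.6
Current account = -1497.7 + 247.1 + 70.6 = -1180.0
Financial account = -(-1180.0 + 149.3) = 1030.7

1030.7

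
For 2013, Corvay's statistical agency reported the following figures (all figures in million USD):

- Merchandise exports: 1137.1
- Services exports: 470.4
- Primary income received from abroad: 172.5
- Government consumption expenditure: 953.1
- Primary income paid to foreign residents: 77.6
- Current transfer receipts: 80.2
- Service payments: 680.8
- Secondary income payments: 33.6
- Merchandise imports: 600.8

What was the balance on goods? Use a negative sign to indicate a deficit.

Goods balance = 1137.1 - 600.8 = 536.3

536.3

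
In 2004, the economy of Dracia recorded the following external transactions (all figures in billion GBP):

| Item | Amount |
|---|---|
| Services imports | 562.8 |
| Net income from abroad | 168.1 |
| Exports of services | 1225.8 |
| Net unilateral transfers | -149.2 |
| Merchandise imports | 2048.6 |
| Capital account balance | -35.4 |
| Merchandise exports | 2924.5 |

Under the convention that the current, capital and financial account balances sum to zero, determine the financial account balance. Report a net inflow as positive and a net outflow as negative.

-1522.4

Goods balance = 2924.5 - 2048.6 = 875.9
Services balance = 1225.8 - 562.8 = 663.0
Trade balance (goods + services) = 875.9 + 663.0 = 1538.9
Net primary income = 168.1
Net secondary income = -149.2
Current account = 1538.9 + 168.1 + (-149.2) = 1557.8
Financial account = -(1557.8 + (-35.4)) = -1522.4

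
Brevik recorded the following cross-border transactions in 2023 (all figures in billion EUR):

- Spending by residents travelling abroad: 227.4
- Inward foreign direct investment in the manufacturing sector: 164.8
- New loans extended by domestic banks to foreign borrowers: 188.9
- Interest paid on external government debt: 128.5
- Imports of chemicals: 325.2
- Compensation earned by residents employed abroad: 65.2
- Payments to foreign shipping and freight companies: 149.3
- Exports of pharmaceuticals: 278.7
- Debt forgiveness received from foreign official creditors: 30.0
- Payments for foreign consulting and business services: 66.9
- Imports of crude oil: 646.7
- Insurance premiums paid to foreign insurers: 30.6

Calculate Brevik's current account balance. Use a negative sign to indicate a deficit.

-1230.7

Goods: 278.7 - 325.2 - 646.7 = -693.2
Services: -227.4 - 30.6 - 66.9 - 149.3 = -474.2
Primary income: -128.5 + 65.2 = -63.3
Current account = (-693.2) + (-474.2) + (-63.3) = -1230.7
(Excluded from the current account — financial account: inward foreign direct investment in the manufacturing sector 164.8, new loans extended by domestic banks to foreign borrowers 188.9; capital account: debt forgiveness received from foreign official creditors 30.0.)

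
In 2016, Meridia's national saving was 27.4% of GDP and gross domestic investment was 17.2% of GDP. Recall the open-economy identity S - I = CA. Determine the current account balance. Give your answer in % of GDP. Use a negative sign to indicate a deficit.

S - I = CA (net lending to the rest of the world).
CA = S - I = 27.4 - 17.2 = 10.2

10.2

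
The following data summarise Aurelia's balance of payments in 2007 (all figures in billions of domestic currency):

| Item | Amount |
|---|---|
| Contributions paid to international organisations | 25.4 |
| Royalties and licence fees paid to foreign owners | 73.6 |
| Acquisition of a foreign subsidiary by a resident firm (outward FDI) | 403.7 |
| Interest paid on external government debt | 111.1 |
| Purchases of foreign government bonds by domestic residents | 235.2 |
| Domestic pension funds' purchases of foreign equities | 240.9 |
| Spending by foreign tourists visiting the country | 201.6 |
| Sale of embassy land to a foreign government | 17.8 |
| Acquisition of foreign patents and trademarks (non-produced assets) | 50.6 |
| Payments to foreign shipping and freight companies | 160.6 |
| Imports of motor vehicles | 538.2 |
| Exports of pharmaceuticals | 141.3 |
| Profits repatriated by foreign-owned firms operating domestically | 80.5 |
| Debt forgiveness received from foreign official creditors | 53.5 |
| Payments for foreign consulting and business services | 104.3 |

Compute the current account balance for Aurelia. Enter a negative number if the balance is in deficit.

Goods: 141.3 - 538.2 = -396.9
Services: -104.3 - 160.6 - 73.6 + 201.6 = -136.9
Primary income: -111.1 - 80.5 = -191.6
Secondary income: -25.4
Current account = (-396.9) + (-136.9) + (-191.6) + (-25.4) = -750.8
(Excluded from the current account — financial account: acquisition of a foreign subsidiary by a resident firm (outward FDI) 403.7, purchases of foreign government bonds by domestic residents 235.2, domestic pension funds' purchases of foreign equities 240.9; capital account: sale of embassy land to a foreign government 17.8, acquisition of foreign patents and trademarks (non-produced assets) 50.6, debt forgiveness received from foreign official creditors 53.5.)

-750.8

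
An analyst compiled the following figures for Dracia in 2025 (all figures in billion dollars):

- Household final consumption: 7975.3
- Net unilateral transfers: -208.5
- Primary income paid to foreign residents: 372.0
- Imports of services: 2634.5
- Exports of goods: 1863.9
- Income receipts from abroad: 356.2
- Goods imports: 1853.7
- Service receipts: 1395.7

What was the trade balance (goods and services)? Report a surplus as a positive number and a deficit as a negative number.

Goods balance = 1863.9 - 1853.7 = 10.2
Services balance = 1395.7 - 2634.5 = -1238.8
Trade balance (goods + services) = 10.2 + (-1238.8) = -1228.6

-1228.6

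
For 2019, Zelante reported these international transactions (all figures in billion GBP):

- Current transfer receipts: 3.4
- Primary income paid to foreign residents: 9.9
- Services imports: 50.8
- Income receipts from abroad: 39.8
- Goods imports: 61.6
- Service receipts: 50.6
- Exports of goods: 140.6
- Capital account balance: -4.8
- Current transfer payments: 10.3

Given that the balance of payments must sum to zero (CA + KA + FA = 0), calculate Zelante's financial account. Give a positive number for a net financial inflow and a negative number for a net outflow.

-97.0

Goods balance = 140.6 - 61.6 = 79.0
Services balance = 50.6 - 50.8 = -0.2
Trade balance (goods + services) = 79.0 + (-0.2) = 78.8
Net primary income = 39.8 - 9.9 = 29.9
Net secondary income = 3.4 - 10.3 = -6.9
Current account = 78.8 + 29.9 + (-6.9) = 101.8
Financial account = -(101.8 + (-4.8)) = -97.0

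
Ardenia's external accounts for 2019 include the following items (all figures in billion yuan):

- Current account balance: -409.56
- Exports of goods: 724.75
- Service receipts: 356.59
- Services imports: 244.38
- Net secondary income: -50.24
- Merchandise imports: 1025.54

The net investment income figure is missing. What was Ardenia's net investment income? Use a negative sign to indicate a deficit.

-170.74

Current account = goods balance + services balance + net primary income + net secondary income
Sum of the known components = -238.82
Net investment income = CA - (known components) = -409.56 - (-238.82) = -170.74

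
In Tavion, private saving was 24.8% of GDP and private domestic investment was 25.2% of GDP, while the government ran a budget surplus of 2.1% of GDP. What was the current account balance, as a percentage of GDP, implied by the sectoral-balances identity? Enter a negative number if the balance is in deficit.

1.7

By the sectoral-balances identity, CA = (S_private - I) + (T - G).
Private balance = 24.8 - 25.2 = -0.4
Government balance (T - G) = 2.1
CA = -0.4 + 2.1 = 1.7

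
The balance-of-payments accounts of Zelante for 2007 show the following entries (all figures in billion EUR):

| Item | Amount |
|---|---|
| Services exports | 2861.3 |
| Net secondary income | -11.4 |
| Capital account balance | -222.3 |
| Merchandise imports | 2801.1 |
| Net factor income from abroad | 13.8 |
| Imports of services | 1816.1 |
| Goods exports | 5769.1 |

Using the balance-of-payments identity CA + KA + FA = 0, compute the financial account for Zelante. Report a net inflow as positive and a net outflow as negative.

-3793.3

Goods balance = 5769.1 - 2801.1 = 2968.0
Services balance = 2861.3 - 1816.1 = 1045.2
Trade balance (goods + services) = 2968.0 + 1045.2 = 4013.2
Net primary income = 13.8
Net secondary income = -11.4
Current account = 4013.2 + 13.8 + (-11.4) = 4015.6
Financial account = -(4015.6 + (-222.3)) = -3793.3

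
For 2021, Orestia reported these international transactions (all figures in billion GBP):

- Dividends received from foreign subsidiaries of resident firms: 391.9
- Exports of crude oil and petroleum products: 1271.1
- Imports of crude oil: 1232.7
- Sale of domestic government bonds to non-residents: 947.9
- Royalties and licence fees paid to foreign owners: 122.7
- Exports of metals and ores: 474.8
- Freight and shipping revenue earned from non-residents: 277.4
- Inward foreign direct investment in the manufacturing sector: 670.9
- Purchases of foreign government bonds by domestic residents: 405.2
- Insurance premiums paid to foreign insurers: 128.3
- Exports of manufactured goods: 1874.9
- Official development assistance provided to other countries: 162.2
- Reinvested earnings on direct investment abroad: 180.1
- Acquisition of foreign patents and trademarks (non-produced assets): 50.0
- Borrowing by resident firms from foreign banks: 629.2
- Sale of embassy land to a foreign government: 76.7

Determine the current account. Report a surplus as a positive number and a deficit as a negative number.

Goods: 1874.9 + 474.8 - 1232.7 + 1271.1 = 2388.1
Services: -122.7 - 128.3 + 277.4 = 26.4
Primary income: 391.9 + 180.1 = 572.0
Secondary income: -162.2
Current account = 2388.1 + 26.4 + 572.0 + (-162.2) = 2824.3
(Excluded from the current account — financial account: sale of domestic government bonds to non-residents 947.9, inward foreign direct investment in the manufacturing sector 670.9, purchases of foreign government bonds by domestic residents 405.2, borrowing by resident firms from foreign banks 629.2; capital account: acquisition of foreign patents and trademarks (non-produced assets) 50.0, sale of embassy land to a foreign government 76.7.)

2824.3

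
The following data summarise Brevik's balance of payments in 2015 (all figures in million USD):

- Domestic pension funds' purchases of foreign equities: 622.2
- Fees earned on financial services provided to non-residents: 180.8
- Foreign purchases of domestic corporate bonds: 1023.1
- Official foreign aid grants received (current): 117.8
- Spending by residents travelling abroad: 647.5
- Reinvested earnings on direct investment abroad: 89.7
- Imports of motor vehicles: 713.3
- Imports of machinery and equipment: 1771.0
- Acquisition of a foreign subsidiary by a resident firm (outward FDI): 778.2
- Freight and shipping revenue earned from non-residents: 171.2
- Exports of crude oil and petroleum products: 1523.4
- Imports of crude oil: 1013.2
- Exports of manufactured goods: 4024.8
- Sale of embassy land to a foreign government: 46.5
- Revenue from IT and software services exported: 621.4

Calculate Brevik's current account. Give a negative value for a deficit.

2584.1

Goods: 4024.8 - 1013.2 - 713.3 - 1771.0 + 1523.4 = 2050.7
Services: 171.2 + 621.4 - 647.5 + 180.8 = 325.9
Primary income: 89.7
Secondary income: 117.8
Current account = 2050.7 + 325.9 + 89.7 + 117.8 = 2584.1
(Excluded from the current account — financial account: domestic pension funds' purchases of foreign equities 622.2, foreign purchases of domestic corporate bonds 1023.1, acquisition of a foreign subsidiary by a resident firm (outward FDI) 778.2; capital account: sale of embassy land to a foreign government 46.5.)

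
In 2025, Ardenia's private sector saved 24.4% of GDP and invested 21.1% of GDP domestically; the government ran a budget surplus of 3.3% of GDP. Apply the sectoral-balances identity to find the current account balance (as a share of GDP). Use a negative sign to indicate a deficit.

6.6

By the sectoral-balances identity, CA = (S_private - I) + (T - G).
Private balance = 24.4 - 21.1 = 3.3
Government balance (T - G) = 3.3
CA = 3.3 + 3.3 = 6.6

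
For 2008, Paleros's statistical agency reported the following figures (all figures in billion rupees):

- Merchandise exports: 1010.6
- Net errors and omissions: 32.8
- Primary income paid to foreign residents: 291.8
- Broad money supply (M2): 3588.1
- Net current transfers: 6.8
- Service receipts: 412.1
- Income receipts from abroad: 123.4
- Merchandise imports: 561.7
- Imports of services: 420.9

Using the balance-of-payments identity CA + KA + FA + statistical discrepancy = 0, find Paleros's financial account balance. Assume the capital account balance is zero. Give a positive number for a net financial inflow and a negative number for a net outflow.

Goods balance = 1010.6 - 561.7 = 448.9
Services balance = 412.1 - 420.9 = -8.8
Trade balance (goods + services) = 448.9 + (-8.8) = 440.1
Net primary income = 123.4 - 291.8 = -168.4
Net secondary income = 6.8
Current account = 440.1 + (-168.4) + 6.8 = 278.5
Financial account = -(278.5 + 32.8) = -311.3

-311.3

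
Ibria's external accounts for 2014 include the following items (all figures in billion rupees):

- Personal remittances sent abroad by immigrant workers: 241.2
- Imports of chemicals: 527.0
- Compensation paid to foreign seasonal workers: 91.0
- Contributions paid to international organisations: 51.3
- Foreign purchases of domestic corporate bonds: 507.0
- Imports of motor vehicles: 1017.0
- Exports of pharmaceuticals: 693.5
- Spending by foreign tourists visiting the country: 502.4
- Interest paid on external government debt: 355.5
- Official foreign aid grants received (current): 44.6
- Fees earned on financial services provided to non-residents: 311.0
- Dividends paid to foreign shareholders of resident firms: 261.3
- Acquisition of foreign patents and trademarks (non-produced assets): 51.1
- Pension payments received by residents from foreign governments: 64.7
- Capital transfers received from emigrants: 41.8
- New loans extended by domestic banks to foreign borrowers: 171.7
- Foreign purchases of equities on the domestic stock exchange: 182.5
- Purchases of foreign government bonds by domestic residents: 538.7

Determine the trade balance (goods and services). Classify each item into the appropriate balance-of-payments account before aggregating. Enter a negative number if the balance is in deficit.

Goods: -1017.0 - 527.0 + 693.5 = -850.5
Services: 502.4 + 311.0 = 813.4
Trade balance = -850.5 + 813.4 = -37.1
(Excluded from the trade balance — secondary income: personal remittances sent abroad by immigrant workers 241.2, contributions paid to international organisations 51.3, official foreign aid grants received (current) 44.6, pension payments received by residents from foreign governments 64.7; primary income: compensation paid to foreign seasonal workers 91.0, interest paid on external government debt 355.5, dividends paid to foreign shareholders of resident firms 261.3; financial account: foreign purchases of domestic corporate bonds 507.0, new loans extended by domestic banks to foreign borrowers 171.7, foreign purchases of equities on the domestic stock exchange 182.5, purchases of foreign government bonds by domestic residents 538.7; capital account: acquisition of foreign patents and trademarks (non-produced assets) 51.1, capital transfers received from emigrants 41.8.)

-37.1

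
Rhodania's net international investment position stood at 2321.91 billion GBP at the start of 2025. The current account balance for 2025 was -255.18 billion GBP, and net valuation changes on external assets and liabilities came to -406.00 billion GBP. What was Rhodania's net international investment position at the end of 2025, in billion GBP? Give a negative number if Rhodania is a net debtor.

Change in NIIP = current account + net valuation change = -255.18 + (-406.00) = -661.18
End-of-year NIIP = 2321.91 + (-661.18) = 1660.73

1660.73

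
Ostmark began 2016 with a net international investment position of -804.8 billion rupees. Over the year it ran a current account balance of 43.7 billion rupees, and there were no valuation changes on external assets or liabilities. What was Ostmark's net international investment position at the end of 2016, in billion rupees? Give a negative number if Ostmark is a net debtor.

-761.1

With no valuation effects, change in NIIP = current account = 43.7
End-of-year NIIP = -804.8 + 43.7 = -761.1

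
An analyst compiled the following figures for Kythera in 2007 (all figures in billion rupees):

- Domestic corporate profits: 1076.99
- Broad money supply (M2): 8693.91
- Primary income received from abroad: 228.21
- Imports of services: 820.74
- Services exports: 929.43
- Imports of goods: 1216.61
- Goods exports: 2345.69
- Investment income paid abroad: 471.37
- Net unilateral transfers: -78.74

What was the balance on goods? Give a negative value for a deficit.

Goods balance = 2345.69 - 1216.61 = 1129.08

1129.08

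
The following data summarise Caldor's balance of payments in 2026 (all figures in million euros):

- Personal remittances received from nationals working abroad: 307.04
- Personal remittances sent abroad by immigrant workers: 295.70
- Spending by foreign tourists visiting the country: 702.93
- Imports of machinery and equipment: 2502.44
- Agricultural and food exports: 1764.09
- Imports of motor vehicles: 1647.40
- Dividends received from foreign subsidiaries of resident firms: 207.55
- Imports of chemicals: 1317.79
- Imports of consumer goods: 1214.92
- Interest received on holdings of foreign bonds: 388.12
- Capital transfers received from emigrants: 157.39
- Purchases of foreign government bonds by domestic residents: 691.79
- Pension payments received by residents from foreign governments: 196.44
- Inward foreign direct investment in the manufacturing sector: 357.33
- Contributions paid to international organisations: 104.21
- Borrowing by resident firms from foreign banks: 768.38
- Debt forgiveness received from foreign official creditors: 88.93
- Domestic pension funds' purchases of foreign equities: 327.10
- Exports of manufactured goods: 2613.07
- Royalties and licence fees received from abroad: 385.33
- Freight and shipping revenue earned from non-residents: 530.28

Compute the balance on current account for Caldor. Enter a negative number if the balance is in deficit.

Goods: -1214.92 + 2613.07 - 2502.44 - 1647.40 + 1764.09 - 1317.79 = -2305.39
Services: 530.28 + 702.93 + 385.33 = 1618.54
Primary income: 207.55 + 388.12 = 595.67
Secondary income: 196.44 - 104.21 + 307.04 - 295.70 = 103.57
Current account = (-2305.39) + 1618.54 + 595.67 + 103.57 = 12.39
(Excluded from the current account — capital account: capital transfers received from emigrants 157.39, debt forgiveness received from foreign official creditors 88.93; financial account: purchases of foreign government bonds by domestic residents 691.79, inward foreign direct investment in the manufacturing sector 357.33, borrowing by resident firms from foreign banks 768.38, domestic pension funds' purchases of foreign equities 327.10.)

12.39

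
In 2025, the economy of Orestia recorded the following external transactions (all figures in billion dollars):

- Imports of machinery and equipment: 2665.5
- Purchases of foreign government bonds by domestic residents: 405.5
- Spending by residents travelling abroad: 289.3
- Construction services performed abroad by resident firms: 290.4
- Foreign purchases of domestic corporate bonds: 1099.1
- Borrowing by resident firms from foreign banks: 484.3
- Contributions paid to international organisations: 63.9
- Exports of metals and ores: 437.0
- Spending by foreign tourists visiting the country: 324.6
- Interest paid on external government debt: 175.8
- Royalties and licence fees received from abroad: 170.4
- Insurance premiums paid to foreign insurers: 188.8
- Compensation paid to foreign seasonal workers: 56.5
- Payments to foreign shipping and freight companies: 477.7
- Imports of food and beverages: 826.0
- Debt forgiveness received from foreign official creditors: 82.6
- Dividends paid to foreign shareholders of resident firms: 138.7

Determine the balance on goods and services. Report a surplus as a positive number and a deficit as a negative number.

-3224.9

Goods: 437.0 - 826.0 - 2665.5 = -3054.5
Services: -289.3 + 170.4 - 188.8 + 290.4 + 324.6 - 477.7 = -170.4
Trade balance = -3054.5 + (-170.4) = -3224.9
(Excluded from the trade balance — financial account: purchases of foreign government bonds by domestic residents 405.5, foreign purchases of domestic corporate bonds 1099.1, borrowing by resident firms from foreign banks 484.3; secondary income: contributions paid to international organisations 63.9; primary income: interest paid on external government debt 175.8, compensation paid to foreign seasonal workers 56.5, dividends paid to foreign shareholders of resident firms 138.7; capital account: debt forgiveness received from foreign official creditors 82.6.)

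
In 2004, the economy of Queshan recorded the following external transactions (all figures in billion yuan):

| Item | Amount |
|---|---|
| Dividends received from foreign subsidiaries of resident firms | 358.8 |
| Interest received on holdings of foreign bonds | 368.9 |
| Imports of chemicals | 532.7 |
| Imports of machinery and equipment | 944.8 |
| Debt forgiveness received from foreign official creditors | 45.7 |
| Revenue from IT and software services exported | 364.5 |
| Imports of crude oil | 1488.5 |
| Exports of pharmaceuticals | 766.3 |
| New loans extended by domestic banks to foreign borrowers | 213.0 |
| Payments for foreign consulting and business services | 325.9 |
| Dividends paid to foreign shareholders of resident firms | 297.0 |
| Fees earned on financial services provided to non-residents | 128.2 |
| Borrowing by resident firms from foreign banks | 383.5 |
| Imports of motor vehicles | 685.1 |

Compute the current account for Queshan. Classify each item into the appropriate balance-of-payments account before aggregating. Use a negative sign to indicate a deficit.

-2287.3

Goods: -1488.5 - 685.1 + 766.3 - 532.7 - 944.8 = -2884.8
Services: 128.2 - 325.9 + 364.5 = 166.8
Primary income: 368.9 - 297.0 + 358.8 = 430.7
Current account = (-2884.8) + 166.8 + 430.7 = -2287.3
(Excluded from the current account — capital account: debt forgiveness received from foreign official creditors 45.7; financial account: new loans extended by domestic banks to foreign borrowers 213.0, borrowing by resident firms from foreign banks 383.5.)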